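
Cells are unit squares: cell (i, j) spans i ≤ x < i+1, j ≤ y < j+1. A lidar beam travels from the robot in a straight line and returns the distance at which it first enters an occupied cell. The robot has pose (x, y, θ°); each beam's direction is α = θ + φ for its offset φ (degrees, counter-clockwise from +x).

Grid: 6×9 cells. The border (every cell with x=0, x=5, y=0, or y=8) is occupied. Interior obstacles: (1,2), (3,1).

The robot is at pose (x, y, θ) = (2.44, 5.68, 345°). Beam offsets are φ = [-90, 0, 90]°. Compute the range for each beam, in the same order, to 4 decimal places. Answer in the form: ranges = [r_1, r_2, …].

beam 1: φ=-90°, α=255°
  dir = (cos 255°, sin 255°) = (-0.2588, -0.9659); from cell (2,5)
  next x-line at t=1.7000, next y-line at t=0.7040; Δt_x=3.8637, Δt_y=1.0353
    y: enter (2,4) at t=0.7040
    x: enter (1,4) at t=1.7000
    y: enter (1,3) at t=1.7393
    y: enter (1,2) at t=2.7745 ← occupied
  → r_1 = 2.7745
beam 2: φ=0°, α=345°
  dir = (cos 345°, sin 345°) = (0.9659, -0.2588); from cell (2,5)
  next x-line at t=0.5798, next y-line at t=2.6273; Δt_x=1.0353, Δt_y=3.8637
    x: enter (3,5) at t=0.5798
    x: enter (4,5) at t=1.6150
    y: enter (4,4) at t=2.6273
    x: enter (5,4) at t=2.6503 ← occupied
  → r_2 = 2.6503
beam 3: φ=90°, α=75°
  dir = (cos 75°, sin 75°) = (0.2588, 0.9659); from cell (2,5)
  next x-line at t=2.1637, next y-line at t=0.3313; Δt_x=3.8637, Δt_y=1.0353
    y: enter (2,6) at t=0.3313
    y: enter (2,7) at t=1.3666
    x: enter (3,7) at t=2.1637
    y: enter (3,8) at t=2.4018 ← occupied
  → r_3 = 2.4018

ranges = [2.7745, 2.6503, 2.4018]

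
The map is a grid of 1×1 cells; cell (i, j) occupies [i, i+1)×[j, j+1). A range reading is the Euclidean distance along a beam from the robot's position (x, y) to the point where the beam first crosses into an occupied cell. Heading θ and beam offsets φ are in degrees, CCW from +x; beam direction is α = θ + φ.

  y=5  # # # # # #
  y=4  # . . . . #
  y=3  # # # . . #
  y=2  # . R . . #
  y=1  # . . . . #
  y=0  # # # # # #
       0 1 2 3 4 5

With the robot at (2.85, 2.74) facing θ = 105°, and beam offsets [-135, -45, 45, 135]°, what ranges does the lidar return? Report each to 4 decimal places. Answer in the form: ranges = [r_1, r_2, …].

beam 1: φ=-135°, α=330°
  d=(0.8660,-0.5000)  start (2,2)  tX=0.1732 tY=1.4800  stride 1/|dx|=1.1547 1/|dy|=2.0000
    cross x-line → (3,2), t=0.1732
    cross x-line → (4,2), t=1.3279
    cross y-line → (4,1), t=1.4800
    cross x-line → (5,1), t=2.4826 (wall)
  → r_1 = 2.4826
beam 2: φ=-45°, α=60°
  d=(0.5000,0.8660)  start (2,2)  tX=0.3000 tY=0.3002  stride 1/|dx|=2.0000 1/|dy|=1.1547
    cross x-line → (3,2), t=0.3000
    cross y-line → (3,3), t=0.3002
    cross y-line → (3,4), t=1.4549
    cross x-line → (4,4), t=2.3000
    cross y-line → (4,5), t=2.6096 (wall)
  → r_2 = 2.6096
beam 3: φ=45°, α=150°
  d=(-0.8660,0.5000)  start (2,2)  tX=0.9815 tY=0.5200  stride 1/|dx|=1.1547 1/|dy|=2.0000
    cross y-line → (2,3), t=0.5200 (wall)
  → r_3 = 0.5200
beam 4: φ=135°, α=240°
  d=(-0.5000,-0.8660)  start (2,2)  tX=1.7000 tY=0.8545  stride 1/|dx|=2.0000 1/|dy|=1.1547
    cross y-line → (2,1), t=0.8545
    cross x-line → (1,1), t=1.7000
    cross y-line → (1,0), t=2.0092 (wall)
  → r_4 = 2.0092

ranges = [2.4826, 2.6096, 0.5200, 2.0092]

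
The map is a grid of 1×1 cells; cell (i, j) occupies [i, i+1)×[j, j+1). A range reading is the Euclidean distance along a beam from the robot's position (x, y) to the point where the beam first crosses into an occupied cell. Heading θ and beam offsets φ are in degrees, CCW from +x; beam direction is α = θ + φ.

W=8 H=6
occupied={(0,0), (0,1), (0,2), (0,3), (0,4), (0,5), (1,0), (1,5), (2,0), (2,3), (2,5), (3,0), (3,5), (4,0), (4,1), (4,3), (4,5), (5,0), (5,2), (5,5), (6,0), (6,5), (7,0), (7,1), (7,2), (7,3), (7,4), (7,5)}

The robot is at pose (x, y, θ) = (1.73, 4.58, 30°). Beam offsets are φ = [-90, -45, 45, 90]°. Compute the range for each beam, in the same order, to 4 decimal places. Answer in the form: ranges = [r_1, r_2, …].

beam 1: φ=-90°, α=300°
  cosα=0.5000 sinα=-0.8660 | (1,4) | tMaxX 0.5400 tMaxY 0.6697 | tΔX 2.0000 tΔY 1.1547
    t=0.5400 [x] (2,4)
    t=0.6697 [y] (2,3) — stop
  → r_1 = 0.6697
beam 2: φ=-45°, α=345°
  cosα=0.9659 sinα=-0.2588 | (1,4) | tMaxX 0.2795 tMaxY 2.2409 | tΔX 1.0353 tΔY 3.8637
    t=0.2795 [x] (2,4)
    t=1.3148 [x] (3,4)
    t=2.2409 [y] (3,3)
    t=2.3501 [x] (4,3) — stop
  → r_2 = 2.3501
beam 3: φ=45°, α=75°
  cosα=0.2588 sinα=0.9659 | (1,4) | tMaxX 1.0432 tMaxY 0.4348 | tΔX 3.8637 tΔY 1.0353
    t=0.4348 [y] (1,5) — stop
  → r_3 = 0.4348
beam 4: φ=90°, α=120°
  cosα=-0.5000 sinα=0.8660 | (1,4) | tMaxX 1.4600 tMaxY 0.4850 | tΔX 2.0000 tΔY 1.1547
    t=0.4850 [y] (1,5) — stop
  → r_4 = 0.4850

ranges = [0.6697, 2.3501, 0.4348, 0.4850]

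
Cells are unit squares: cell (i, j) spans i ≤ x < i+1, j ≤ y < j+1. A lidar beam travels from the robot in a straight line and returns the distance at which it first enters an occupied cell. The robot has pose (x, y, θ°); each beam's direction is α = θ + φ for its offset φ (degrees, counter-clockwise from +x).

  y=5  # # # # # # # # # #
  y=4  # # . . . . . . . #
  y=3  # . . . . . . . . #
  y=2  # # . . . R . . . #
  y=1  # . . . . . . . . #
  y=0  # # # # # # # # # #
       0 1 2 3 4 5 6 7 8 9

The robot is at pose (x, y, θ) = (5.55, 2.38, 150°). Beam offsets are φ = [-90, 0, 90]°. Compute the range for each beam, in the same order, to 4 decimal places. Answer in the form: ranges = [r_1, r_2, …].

beam 1: φ=-90°, α=60°
  dir = (cos 60°, sin 60°) = (0.5000, 0.8660); from cell (5,2)
  next x-line at t=0.9000, next y-line at t=0.7159; Δt_x=2.0000, Δt_y=1.1547
    y: enter (5,3) at t=0.7159
    x: enter (6,3) at t=0.9000
    y: enter (6,4) at t=1.8706
    x: enter (7,4) at t=2.9000
    y: enter (7,5) at t=3.0253 ← occupied
  → r_1 = 3.0253
beam 2: φ=0°, α=150°
  dir = (cos 150°, sin 150°) = (-0.8660, 0.5000); from cell (5,2)
  next x-line at t=0.6351, next y-line at t=1.2400; Δt_x=1.1547, Δt_y=2.0000
    x: enter (4,2) at t=0.6351
    y: enter (4,3) at t=1.2400
    x: enter (3,3) at t=1.7898
    x: enter (2,3) at t=2.9445
    y: enter (2,4) at t=3.2400
    x: enter (1,4) at t=4.0992 ← occupied
  → r_2 = 4.0992
beam 3: φ=90°, α=240°
  dir = (cos 240°, sin 240°) = (-0.5000, -0.8660); from cell (5,2)
  next x-line at t=1.1000, next y-line at t=0.4388; Δt_x=2.0000, Δt_y=1.1547
    y: enter (5,1) at t=0.4388
    x: enter (4,1) at t=1.1000
    y: enter (4,0) at t=1.5935 ← occupied
  → r_3 = 1.5935

ranges = [3.0253, 4.0992, 1.5935]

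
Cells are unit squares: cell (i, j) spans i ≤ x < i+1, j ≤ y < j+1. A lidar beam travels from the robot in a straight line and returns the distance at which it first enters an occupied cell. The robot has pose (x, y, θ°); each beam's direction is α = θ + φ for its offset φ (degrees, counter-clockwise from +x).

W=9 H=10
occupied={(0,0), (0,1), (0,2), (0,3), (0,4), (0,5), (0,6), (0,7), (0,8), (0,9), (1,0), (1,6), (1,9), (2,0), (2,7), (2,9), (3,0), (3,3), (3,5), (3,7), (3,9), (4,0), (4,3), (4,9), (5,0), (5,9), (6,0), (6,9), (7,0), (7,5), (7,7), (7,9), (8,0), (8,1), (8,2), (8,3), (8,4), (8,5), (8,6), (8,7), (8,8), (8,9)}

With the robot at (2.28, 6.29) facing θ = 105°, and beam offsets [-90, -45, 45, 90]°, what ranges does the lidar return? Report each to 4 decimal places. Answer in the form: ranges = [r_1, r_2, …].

beam 1: φ=-90°, α=15°
  dir = (cos 15°, sin 15°) = (0.9659, 0.2588); from cell (2,6)
  next x-line at t=0.7454, next y-line at t=2.7432; Δt_x=1.0353, Δt_y=3.8637
    x: enter (3,6) at t=0.7454
    x: enter (4,6) at t=1.7807
    y: enter (4,7) at t=2.7432
    x: enter (5,7) at t=2.8160
    x: enter (6,7) at t=3.8512
    x: enter (7,7) at t=4.8865 ← occupied
  → r_1 = 4.8865
beam 2: φ=-45°, α=60°
  dir = (cos 60°, sin 60°) = (0.5000, 0.8660); from cell (2,6)
  next x-line at t=1.4400, next y-line at t=0.8198; Δt_x=2.0000, Δt_y=1.1547
    y: enter (2,7) at t=0.8198 ← occupied
  → r_2 = 0.8198
beam 3: φ=45°, α=150°
  dir = (cos 150°, sin 150°) = (-0.8660, 0.5000); from cell (2,6)
  next x-line at t=0.3233, next y-line at t=1.4200; Δt_x=1.1547, Δt_y=2.0000
    x: enter (1,6) at t=0.3233 ← occupied
  → r_3 = 0.3233
beam 4: φ=90°, α=195°
  dir = (cos 195°, sin 195°) = (-0.9659, -0.2588); from cell (2,6)
  next x-line at t=0.2899, next y-line at t=1.1205; Δt_x=1.0353, Δt_y=3.8637
    x: enter (1,6) at t=0.2899 ← occupied
  → r_4 = 0.2899

ranges = [4.8865, 0.8198, 0.3233, 0.2899]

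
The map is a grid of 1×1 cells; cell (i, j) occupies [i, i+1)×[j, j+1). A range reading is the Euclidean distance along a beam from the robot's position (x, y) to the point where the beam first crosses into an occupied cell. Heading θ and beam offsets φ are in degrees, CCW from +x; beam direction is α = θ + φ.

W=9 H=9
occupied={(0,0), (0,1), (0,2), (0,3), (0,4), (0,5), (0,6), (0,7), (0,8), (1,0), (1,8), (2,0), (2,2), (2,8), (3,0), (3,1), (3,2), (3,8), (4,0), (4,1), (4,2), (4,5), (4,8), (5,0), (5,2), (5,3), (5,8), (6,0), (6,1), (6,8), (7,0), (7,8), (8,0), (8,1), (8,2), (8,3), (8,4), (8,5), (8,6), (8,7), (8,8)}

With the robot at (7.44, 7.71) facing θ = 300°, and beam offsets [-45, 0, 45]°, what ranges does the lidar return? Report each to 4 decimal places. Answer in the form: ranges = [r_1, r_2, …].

beam 1: φ=-45°, α=255°
  cosα=-0.2588 sinα=-0.9659 | (7,7) | tMaxX 1.7000 tMaxY 0.7350 | tΔX 3.8637 tΔY 1.0353
    t=0.7350 [y] (7,6)
    t=1.7000 [x] (6,6)
    t=1.7703 [y] (6,5)
    t=2.8056 [y] (6,4)
    t=3.8409 [y] (6,3)
    t=4.8762 [y] (6,2)
    t=5.5637 [x] (5,2) — stop
  → r_1 = 5.5637
beam 2: φ=0°, α=300°
  cosα=0.5000 sinα=-0.8660 | (7,7) | tMaxX 1.1200 tMaxY 0.8198 | tΔX 2.0000 tΔY 1.1547
    t=0.8198 [y] (7,6)
    t=1.1200 [x] (8,6) — stop
  → r_2 = 1.1200
beam 3: φ=45°, α=345°
  cosα=0.9659 sinα=-0.2588 | (7,7) | tMaxX 0.5798 tMaxY 2.7432 | tΔX 1.0353 tΔY 3.8637
    t=0.5798 [x] (8,7) — stop
  → r_3 = 0.5798

ranges = [5.5637, 1.1200, 0.5798]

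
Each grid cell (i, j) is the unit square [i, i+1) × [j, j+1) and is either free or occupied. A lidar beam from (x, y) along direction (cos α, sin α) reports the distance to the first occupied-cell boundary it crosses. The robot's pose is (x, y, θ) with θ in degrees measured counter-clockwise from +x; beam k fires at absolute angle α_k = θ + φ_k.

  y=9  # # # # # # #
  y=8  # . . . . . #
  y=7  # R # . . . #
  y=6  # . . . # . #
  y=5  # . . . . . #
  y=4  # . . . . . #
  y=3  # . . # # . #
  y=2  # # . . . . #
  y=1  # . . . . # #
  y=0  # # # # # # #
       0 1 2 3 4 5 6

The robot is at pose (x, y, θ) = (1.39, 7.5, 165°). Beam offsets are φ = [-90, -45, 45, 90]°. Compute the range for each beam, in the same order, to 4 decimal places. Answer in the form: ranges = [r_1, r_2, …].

ranges = [1.5529, 0.7800, 0.4503, 1.5068]

beam 1: φ=-90°, α=75°
  dir = (cos 75°, sin 75°) = (0.2588, 0.9659); from cell (1,7)
  next x-line at t=2.3569, next y-line at t=0.5176; Δt_x=3.8637, Δt_y=1.0353
    y: enter (1,8) at t=0.5176
    y: enter (1,9) at t=1.5529 ← occupied
  → r_1 = 1.5529
beam 2: φ=-45°, α=120°
  dir = (cos 120°, sin 120°) = (-0.5000, 0.8660); from cell (1,7)
  next x-line at t=0.7800, next y-line at t=0.5774; Δt_x=2.0000, Δt_y=1.1547
    y: enter (1,8) at t=0.5774
    x: enter (0,8) at t=0.7800 ← occupied
  → r_2 = 0.7800
beam 3: φ=45°, α=210°
  dir = (cos 210°, sin 210°) = (-0.8660, -0.5000); from cell (1,7)
  next x-line at t=0.4503, next y-line at t=1.0000; Δt_x=1.1547, Δt_y=2.0000
    x: enter (0,7) at t=0.4503 ← occupied
  → r_3 = 0.4503
beam 4: φ=90°, α=255°
  dir = (cos 255°, sin 255°) = (-0.2588, -0.9659); from cell (1,7)
  next x-line at t=1.5068, next y-line at t=0.5176; Δt_x=3.8637, Δt_y=1.0353
    y: enter (1,6) at t=0.5176
    x: enter (0,6) at t=1.5068 ← occupied
  → r_4 = 1.5068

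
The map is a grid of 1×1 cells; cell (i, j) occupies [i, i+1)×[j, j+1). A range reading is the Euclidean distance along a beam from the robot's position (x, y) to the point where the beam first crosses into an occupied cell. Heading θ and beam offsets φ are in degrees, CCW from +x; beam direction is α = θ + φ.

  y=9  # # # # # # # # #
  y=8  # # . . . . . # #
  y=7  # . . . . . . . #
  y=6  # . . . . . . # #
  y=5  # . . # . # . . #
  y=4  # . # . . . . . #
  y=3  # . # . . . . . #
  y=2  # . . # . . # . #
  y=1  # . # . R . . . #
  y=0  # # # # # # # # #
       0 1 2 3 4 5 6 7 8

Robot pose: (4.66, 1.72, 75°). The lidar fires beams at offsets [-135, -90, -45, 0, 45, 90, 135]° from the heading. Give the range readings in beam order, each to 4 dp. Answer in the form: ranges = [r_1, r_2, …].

beam 1: φ=-135°, α=300°
  direction (0.5000, -0.8660); cell (4,1); t to first gridline: x 0.6800, y 0.8314 (then +2.0000 / +1.1547)
    (5,1) via x @ 0.6800
    (5,0) via y @ 0.8314  # hit
  → r_1 = 0.8314
beam 2: φ=-90°, α=345°
  direction (0.9659, -0.2588); cell (4,1); t to first gridline: x 0.3520, y 2.7819 (then +1.0353 / +3.8637)
    (5,1) via x @ 0.3520
    (6,1) via x @ 1.3873
    (7,1) via x @ 2.4225
    (7,0) via y @ 2.7819  # hit
  → r_2 = 2.7819
beam 3: φ=-45°, α=30°
  direction (0.8660, 0.5000); cell (4,1); t to first gridline: x 0.3926, y 0.5600 (then +1.1547 / +2.0000)
    (5,1) via x @ 0.3926
    (5,2) via y @ 0.5600
    (6,2) via x @ 1.5473  # hit
  → r_3 = 1.5473
beam 4: φ=0°, α=75°
  direction (0.2588, 0.9659); cell (4,1); t to first gridline: x 1.3137, y 0.2899 (then +3.8637 / +1.0353)
    (4,2) via y @ 0.2899
    (5,2) via x @ 1.3137
    (5,3) via y @ 1.3252
    (5,4) via y @ 2.3604
    (5,5) via y @ 3.3957  # hit
  → r_4 = 3.3957
beam 5: φ=45°, α=120°
  direction (-0.5000, 0.8660); cell (4,1); t to first gridline: x 1.3200, y 0.3233 (then +2.0000 / +1.1547)
    (4,2) via y @ 0.3233
    (3,2) via x @ 1.3200  # hit
  → r_5 = 1.3200
beam 6: φ=90°, α=165°
  direction (-0.9659, 0.2588); cell (4,1); t to first gridline: x 0.6833, y 1.0818 (then +1.0353 / +3.8637)
    (3,1) via x @ 0.6833
    (3,2) via y @ 1.0818  # hit
  → r_6 = 1.0818
beam 7: φ=135°, α=210°
  direction (-0.8660, -0.5000); cell (4,1); t to first gridline: x 0.7621, y 1.4400 (then +1.1547 / +2.0000)
    (3,1) via x @ 0.7621
    (3,0) via y @ 1.4400  # hit
  → r_7 = 1.4400

ranges = [0.8314, 2.7819, 1.5473, 3.3957, 1.3200, 1.0818, 1.4400]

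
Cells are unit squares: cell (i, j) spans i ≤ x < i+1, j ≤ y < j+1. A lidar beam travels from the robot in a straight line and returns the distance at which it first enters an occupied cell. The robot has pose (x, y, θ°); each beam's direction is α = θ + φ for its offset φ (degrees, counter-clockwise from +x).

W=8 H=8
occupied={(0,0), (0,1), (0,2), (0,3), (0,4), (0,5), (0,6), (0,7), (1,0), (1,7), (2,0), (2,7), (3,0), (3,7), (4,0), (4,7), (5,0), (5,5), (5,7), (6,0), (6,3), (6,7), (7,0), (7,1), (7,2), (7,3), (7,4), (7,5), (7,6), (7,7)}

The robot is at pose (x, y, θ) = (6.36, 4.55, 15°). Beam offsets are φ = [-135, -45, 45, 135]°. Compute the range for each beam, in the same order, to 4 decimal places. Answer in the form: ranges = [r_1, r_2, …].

beam 1: φ=-135°, α=240°
  cosα=-0.5000 sinα=-0.8660 | (6,4) | tMaxX 0.7200 tMaxY 0.6351 | tΔX 2.0000 tΔY 1.1547
    t=0.6351 [y] (6,3) — stop
  → r_1 = 0.6351
beam 2: φ=-45°, α=330°
  cosα=0.8660 sinα=-0.5000 | (6,4) | tMaxX 0.7390 tMaxY 1.1000 | tΔX 1.1547 tΔY 2.0000
    t=0.7390 [x] (7,4) — stop
  → r_2 = 0.7390
beam 3: φ=45°, α=60°
  cosα=0.5000 sinα=0.8660 | (6,4) | tMaxX 1.2800 tMaxY 0.5196 | tΔX 2.0000 tΔY 1.1547
    t=0.5196 [y] (6,5)
    t=1.2800 [x] (7,5) — stop
  → r_3 = 1.2800
beam 4: φ=135°, α=150°
  cosα=-0.8660 sinα=0.5000 | (6,4) | tMaxX 0.4157 tMaxY 0.9000 | tΔX 1.1547 tΔY 2.0000
    t=0.4157 [x] (5,4)
    t=0.9000 [y] (5,5) — stop
  → r_4 = 0.9000

ranges = [0.6351, 0.7390, 1.2800, 0.9000]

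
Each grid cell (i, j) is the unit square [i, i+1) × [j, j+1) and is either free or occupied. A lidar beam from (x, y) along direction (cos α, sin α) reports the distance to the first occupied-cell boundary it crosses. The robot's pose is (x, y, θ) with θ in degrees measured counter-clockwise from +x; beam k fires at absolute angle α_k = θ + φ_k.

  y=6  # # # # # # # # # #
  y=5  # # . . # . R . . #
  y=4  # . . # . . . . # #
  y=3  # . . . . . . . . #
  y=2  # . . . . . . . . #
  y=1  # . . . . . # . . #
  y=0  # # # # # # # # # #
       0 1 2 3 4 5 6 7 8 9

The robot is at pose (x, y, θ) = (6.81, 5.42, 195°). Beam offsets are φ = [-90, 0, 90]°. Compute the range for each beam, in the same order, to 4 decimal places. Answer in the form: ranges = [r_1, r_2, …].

ranges = [0.6005, 2.9091, 4.5759]

beam 1: φ=-90°, α=105°
  d=(-0.2588,0.9659)  start (6,5)  tX=3.1296 tY=0.6005  stride 1/|dx|=3.8637 1/|dy|=1.0353
    cross y-line → (6,6), t=0.6005 (wall)
  → r_1 = 0.6005
beam 2: φ=0°, α=195°
  d=(-0.9659,-0.2588)  start (6,5)  tX=0.8386 tY=1.6228  stride 1/|dx|=1.0353 1/|dy|=3.8637
    cross x-line → (5,5), t=0.8386
    cross y-line → (5,4), t=1.6228
    cross x-line → (4,4), t=1.8738
    cross x-line → (3,4), t=2.9091 (wall)
  → r_2 = 2.9091
beam 3: φ=90°, α=285°
  d=(0.2588,-0.9659)  start (6,5)  tX=0.7341 tY=0.4348  stride 1/|dx|=3.8637 1/|dy|=1.0353
    cross y-line → (6,4), t=0.4348
    cross x-line → (7,4), t=0.7341
    cross y-line → (7,3), t=1.4701
    cross y-line → (7,2), t=2.5054
    cross y-line → (7,1), t=3.5406
    cross y-line → (7,0), t=4.5759 (wall)
  → r_3 = 4.5759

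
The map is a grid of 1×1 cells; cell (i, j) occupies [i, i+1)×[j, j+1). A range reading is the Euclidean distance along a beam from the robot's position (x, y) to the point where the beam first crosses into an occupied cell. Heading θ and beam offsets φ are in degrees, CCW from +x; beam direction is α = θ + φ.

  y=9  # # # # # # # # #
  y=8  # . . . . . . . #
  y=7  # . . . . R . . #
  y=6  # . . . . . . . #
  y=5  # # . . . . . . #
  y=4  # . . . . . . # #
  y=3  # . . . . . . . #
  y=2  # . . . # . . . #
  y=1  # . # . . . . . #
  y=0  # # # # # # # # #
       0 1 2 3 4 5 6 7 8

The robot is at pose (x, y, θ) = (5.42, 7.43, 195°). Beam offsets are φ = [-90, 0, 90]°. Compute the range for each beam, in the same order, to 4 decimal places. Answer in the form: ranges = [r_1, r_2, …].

ranges = [1.6254, 4.5759, 6.6568]

beam 1: φ=-90°, α=105°
  d=(-0.2588,0.9659)  start (5,7)  tX=1.6228 tY=0.5901  stride 1/|dx|=3.8637 1/|dy|=1.0353
    cross y-line → (5,8), t=0.5901
    cross x-line → (4,8), t=1.6228
    cross y-line → (4,9), t=1.6254 (wall)
  → r_1 = 1.6254
beam 2: φ=0°, α=195°
  d=(-0.9659,-0.2588)  start (5,7)  tX=0.4348 tY=1.6614  stride 1/|dx|=1.0353 1/|dy|=3.8637
    cross x-line → (4,7), t=0.4348
    cross x-line → (3,7), t=1.4701
    cross y-line → (3,6), t=1.6614
    cross x-line → (2,6), t=2.5054
    cross x-line → (1,6), t=3.5406
    cross x-line → (0,6), t=4.5759 (wall)
  → r_2 = 4.5759
beam 3: φ=90°, α=285°
  d=(0.2588,-0.9659)  start (5,7)  tX=2.2409 tY=0.4452  stride 1/|dx|=3.8637 1/|dy|=1.0353
    cross y-line → (5,6), t=0.4452
    cross y-line → (5,5), t=1.4804
    cross x-line → (6,5), t=2.2409
    cross y-line → (6,4), t=2.5157
    cross y-line → (6,3), t=3.5510
    cross y-line → (6,2), t=4.5863
    cross y-line → (6,1), t=5.6215
    cross x-line → (7,1), t=6.1047
    cross y-line → (7,0), t=6.6568 (wall)
  → r_3 = 6.6568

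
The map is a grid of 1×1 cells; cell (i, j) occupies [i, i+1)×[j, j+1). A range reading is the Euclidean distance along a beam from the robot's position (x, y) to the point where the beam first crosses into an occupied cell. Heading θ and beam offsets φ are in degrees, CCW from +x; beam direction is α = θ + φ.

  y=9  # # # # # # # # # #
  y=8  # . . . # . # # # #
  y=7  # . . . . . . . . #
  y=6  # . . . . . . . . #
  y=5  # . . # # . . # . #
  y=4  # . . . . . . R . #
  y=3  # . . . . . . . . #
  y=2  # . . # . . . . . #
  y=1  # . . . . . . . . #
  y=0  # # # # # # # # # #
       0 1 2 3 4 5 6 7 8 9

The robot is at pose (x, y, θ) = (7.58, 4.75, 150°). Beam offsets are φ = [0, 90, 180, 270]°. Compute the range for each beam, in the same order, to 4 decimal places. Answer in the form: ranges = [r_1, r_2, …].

beam 1: φ=0°, α=150°
  cosα=-0.8660 sinα=0.5000 | (7,4) | tMaxX 0.6697 tMaxY 0.5000 | tΔX 1.1547 tΔY 2.0000
    t=0.5000 [y] (7,5) — stop
  → r_1 = 0.5000
beam 2: φ=90°, α=240°
  cosα=-0.5000 sinα=-0.8660 | (7,4) | tMaxX 1.1600 tMaxY 0.8660 | tΔX 2.0000 tΔY 1.1547
    t=0.8660 [y] (7,3)
    t=1.1600 [x] (6,3)
    t=2.0207 [y] (6,2)
    t=3.1600 [x] (5,2)
    t=3.1754 [y] (5,1)
    t=4.3301 [y] (5,0) — stop
  → r_2 = 4.3301
beam 3: φ=180°, α=330°
  cosα=0.8660 sinα=-0.5000 | (7,4) | tMaxX 0.4850 tMaxY 1.5000 | tΔX 1.1547 tΔY 2.0000
    t=0.4850 [x] (8,4)
    t=1.5000 [y] (8,3)
    t=1.6397 [x] (9,3) — stop
  → r_3 = 1.6397
beam 4: φ=270°, α=60°
  cosα=0.5000 sinα=0.8660 | (7,4) | tMaxX 0.8400 tMaxY 0.2887 | tΔX 2.0000 tΔY 1.1547
    t=0.2887 [y] (7,5) — stop
  → r_4 = 0.2887

ranges = [0.5000, 4.3301, 1.6397, 0.2887]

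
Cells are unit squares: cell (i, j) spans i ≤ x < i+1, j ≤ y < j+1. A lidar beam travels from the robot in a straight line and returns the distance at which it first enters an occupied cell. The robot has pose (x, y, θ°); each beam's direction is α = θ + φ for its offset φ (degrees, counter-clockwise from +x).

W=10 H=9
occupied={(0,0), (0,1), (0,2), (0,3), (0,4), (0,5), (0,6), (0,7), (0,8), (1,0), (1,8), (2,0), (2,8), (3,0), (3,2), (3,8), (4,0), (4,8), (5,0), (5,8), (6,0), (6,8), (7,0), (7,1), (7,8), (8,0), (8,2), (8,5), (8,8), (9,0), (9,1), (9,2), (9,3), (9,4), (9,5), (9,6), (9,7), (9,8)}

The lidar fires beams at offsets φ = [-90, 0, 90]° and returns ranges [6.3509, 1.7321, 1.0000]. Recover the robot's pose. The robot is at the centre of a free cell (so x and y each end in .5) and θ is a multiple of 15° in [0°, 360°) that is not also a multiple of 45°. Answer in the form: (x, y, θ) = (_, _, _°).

The pose lattice has 52·16 = 832 candidates. Test each by forward raycasting.
  (1.5, 5.5, 345°): beam 1 = 1.9319 ≠ 6.3509 ✗
  (3.5, 1.5, 330°): beam 1 = 0.5774 ≠ 6.3509 ✗
  (6.5, 3.5, 120°): beam 1 = 2.8868 ≠ 6.3509 ✗
  (4.5, 4.5, 105°): beam 1 = 3.6235 ≠ 6.3509 ✗
  …
  (6.5, 2.5, 240°): r_1=6.3509, r_2=1.7321, r_3=1.0000 — all match ✓
No second candidate reproduces the full scan.

(x, y, θ) = (6.5, 2.5, 240°)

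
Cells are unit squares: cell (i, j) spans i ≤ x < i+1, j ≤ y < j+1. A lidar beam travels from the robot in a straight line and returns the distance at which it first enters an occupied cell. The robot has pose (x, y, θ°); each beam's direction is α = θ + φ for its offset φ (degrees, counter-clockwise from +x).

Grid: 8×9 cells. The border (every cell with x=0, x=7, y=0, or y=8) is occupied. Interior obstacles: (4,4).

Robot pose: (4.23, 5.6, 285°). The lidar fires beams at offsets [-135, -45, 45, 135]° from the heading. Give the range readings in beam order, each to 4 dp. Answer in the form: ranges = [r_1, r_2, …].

beam 1: φ=-135°, α=150°
  direction (-0.8660, 0.5000); cell (4,5); t to first gridline: x 0.2656, y 0.8000 (then +1.1547 / +2.0000)
    (3,5) via x @ 0.2656
    (3,6) via y @ 0.8000
    (2,6) via x @ 1.4203
    (1,6) via x @ 2.5750
    (1,7) via y @ 2.8000
    (0,7) via x @ 3.7297  # hit
  → r_1 = 3.7297
beam 2: φ=-45°, α=240°
  direction (-0.5000, -0.8660); cell (4,5); t to first gridline: x 0.4600, y 0.6928 (then +2.0000 / +1.1547)
    (3,5) via x @ 0.4600
    (3,4) via y @ 0.6928
    (3,3) via y @ 1.8475
    (2,3) via x @ 2.4600
    (2,2) via y @ 3.0022
    (2,1) via y @ 4.1569
    (1,1) via x @ 4.4600
    (1,0) via y @ 5.3116  # hit
  → r_2 = 5.3116
beam 3: φ=45°, α=330°
  direction (0.8660, -0.5000); cell (4,5); t to first gridline: x 0.8891, y 1.2000 (then +1.1547 / +2.0000)
    (5,5) via x @ 0.8891
    (5,4) via y @ 1.2000
    (6,4) via x @ 2.0438
    (7,4) via x @ 3.1985  # hit
  → r_3 = 3.1985
beam 4: φ=135°, α=60°
  direction (0.5000, 0.8660); cell (4,5); t to first gridline: x 1.5400, y 0.4619 (then +2.0000 / +1.1547)
    (4,6) via y @ 0.4619
    (5,6) via x @ 1.5400
    (5,7) via y @ 1.6166
    (5,8) via y @ 2.7713  # hit
  → r_4 = 2.7713

ranges = [3.7297, 5.3116, 3.1985, 2.7713]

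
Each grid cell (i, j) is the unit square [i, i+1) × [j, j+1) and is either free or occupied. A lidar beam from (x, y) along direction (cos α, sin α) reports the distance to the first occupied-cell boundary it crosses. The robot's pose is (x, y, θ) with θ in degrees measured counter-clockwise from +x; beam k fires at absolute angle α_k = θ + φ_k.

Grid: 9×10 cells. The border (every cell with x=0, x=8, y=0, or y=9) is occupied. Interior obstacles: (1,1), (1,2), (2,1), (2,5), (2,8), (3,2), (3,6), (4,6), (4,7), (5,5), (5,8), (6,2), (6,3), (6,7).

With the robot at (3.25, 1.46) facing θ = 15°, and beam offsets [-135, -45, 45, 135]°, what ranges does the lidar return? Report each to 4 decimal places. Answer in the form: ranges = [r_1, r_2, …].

beam 1: φ=-135°, α=240°
  cosα=-0.5000 sinα=-0.8660 | (3,1) | tMaxX 0.5000 tMaxY 0.5312 | tΔX 2.0000 tΔY 1.1547
    t=0.5000 [x] (2,1) — stop
  → r_1 = 0.5000
beam 2: φ=-45°, α=330°
  cosα=0.8660 sinα=-0.5000 | (3,1) | tMaxX 0.8660 tMaxY 0.9200 | tΔX 1.1547 tΔY 2.0000
    t=0.8660 [x] (4,1)
    t=0.9200 [y] (4,0) — stop
  → r_2 = 0.9200
beam 3: φ=45°, α=60°
  cosα=0.5000 sinα=0.8660 | (3,1) | tMaxX 1.5000 tMaxY 0.6235 | tΔX 2.0000 tΔY 1.1547
    t=0.6235 [y] (3,2) — stop
  → r_3 = 0.6235
beam 4: φ=135°, α=150°
  cosα=-0.8660 sinα=0.5000 | (3,1) | tMaxX 0.2887 tMaxY 1.0800 | tΔX 1.1547 tΔY 2.0000
    t=0.2887 [x] (2,1) — stop
  → r_4 = 0.2887

ranges = [0.5000, 0.9200, 0.6235, 0.2887]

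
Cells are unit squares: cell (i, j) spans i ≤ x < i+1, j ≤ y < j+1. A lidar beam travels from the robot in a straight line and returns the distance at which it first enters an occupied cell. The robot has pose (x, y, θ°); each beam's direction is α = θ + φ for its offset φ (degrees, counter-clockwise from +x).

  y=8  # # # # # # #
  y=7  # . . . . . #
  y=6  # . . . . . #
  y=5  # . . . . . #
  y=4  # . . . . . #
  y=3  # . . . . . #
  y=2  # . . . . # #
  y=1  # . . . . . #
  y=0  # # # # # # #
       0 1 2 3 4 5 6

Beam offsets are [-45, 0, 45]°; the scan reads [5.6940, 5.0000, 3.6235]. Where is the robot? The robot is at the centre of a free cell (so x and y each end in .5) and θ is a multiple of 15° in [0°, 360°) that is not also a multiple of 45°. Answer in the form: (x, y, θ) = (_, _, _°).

The pose lattice has 34·16 = 544 candidates. Test each by forward raycasting.
  (2.5, 7.5, 150°): beam 1 = 0.5176 ≠ 5.6940 ✗
  (1.5, 7.5, 30°): beam 1 = 4.6587 ≠ 5.6940 ✗
  (3.5, 3.5, 330°): beam 1 = 2.5882 ≠ 5.6940 ✗
  (4.5, 7.5, 120°): beam 1 = 0.5176 ≠ 5.6940 ✗
  …
  (2.5, 6.5, 300°): r_1=5.6940, r_2=5.0000, r_3=3.6235 — all match ✓
Unique over the lattice → pose = (2.5, 6.5, 300°).

(x, y, θ) = (2.5, 6.5, 300°)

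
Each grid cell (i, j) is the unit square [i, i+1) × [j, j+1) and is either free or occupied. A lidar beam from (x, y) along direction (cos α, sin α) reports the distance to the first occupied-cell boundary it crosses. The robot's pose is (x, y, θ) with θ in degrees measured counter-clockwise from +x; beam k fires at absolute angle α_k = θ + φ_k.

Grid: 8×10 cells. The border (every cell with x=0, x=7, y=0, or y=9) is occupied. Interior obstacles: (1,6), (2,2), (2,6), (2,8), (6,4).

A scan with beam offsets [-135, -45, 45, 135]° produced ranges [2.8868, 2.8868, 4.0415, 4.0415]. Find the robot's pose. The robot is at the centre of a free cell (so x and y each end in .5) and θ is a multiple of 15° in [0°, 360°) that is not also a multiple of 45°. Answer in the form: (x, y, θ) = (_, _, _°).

(x, y, θ) = (4.5, 6.5, 105°)

The pose lattice has 43·16 = 688 candidates. Test each by forward raycasting.
  (3.5, 8.5, 105°): beam 1 = 4.0415 ≠ 2.8868 ✗
  (1.5, 5.5, 105°): beam 1 = 6.3509 ≠ 2.8868 ✗
  (2.5, 1.5, 105°): beam 1 = 1.0000 ≠ 2.8868 ✗
  (6.5, 1.5, 105°): beam 1 = 0.5774 ≠ 2.8868 ✗
  …
  (4.5, 6.5, 105°): r_1=2.8868, r_2=2.8868, r_3=4.0415, r_4=4.0415 — all match ✓
Only this pose fits every beam.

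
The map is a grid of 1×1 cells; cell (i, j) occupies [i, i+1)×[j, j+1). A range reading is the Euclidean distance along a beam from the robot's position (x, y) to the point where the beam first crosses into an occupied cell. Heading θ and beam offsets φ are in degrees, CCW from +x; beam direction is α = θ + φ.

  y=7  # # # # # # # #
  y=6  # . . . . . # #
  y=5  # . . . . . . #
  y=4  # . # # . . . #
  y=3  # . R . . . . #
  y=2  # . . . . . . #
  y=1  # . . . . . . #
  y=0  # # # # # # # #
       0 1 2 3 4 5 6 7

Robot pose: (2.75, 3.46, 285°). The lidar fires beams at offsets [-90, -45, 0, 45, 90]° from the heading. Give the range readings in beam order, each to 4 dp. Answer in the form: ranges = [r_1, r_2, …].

ranges = [1.8117, 2.8406, 2.5468, 4.9075, 4.3999]

beam 1: φ=-90°, α=195°
  d=(-0.9659,-0.2588)  start (2,3)  tX=0.7765 tY=1.7773  stride 1/|dx|=1.0353 1/|dy|=3.8637
    cross x-line → (1,3), t=0.7765
    cross y-line → (1,2), t=1.7773
    cross x-line → (0,2), t=1.8117 (wall)
  → r_1 = 1.8117
beam 2: φ=-45°, α=240°
  d=(-0.5000,-0.8660)  start (2,3)  tX=1.5000 tY=0.5312  stride 1/|dx|=2.0000 1/|dy|=1.1547
    cross y-line → (2,2), t=0.5312
    cross x-line → (1,2), t=1.5000
    cross y-line → (1,1), t=1.6859
    cross y-line → (1,0), t=2.8406 (wall)
  → r_2 = 2.8406
beam 3: φ=0°, α=285°
  d=(0.2588,-0.9659)  start (2,3)  tX=0.9659 tY=0.4762  stride 1/|dx|=3.8637 1/|dy|=1.0353
    cross y-line → (2,2), t=0.4762
    cross x-line → (3,2), t=0.9659
    cross y-line → (3,1), t=1.5115
    cross y-line → (3,0), t=2.5468 (wall)
  → r_3 = 2.5468
beam 4: φ=45°, α=330°
  d=(0.8660,-0.5000)  start (2,3)  tX=0.2887 tY=0.9200  stride 1/|dx|=1.1547 1/|dy|=2.0000
    cross x-line → (3,3), t=0.2887
    cross y-line → (3,2), t=0.9200
    cross x-line → (4,2), t=1.4434
    cross x-line → (5,2), t=2.5981
    cross y-line → (5,1), t=2.9200
    cross x-line → (6,1), t=3.7528
    cross x-line → (7,1), t=4.9075 (wall)
  → r_4 = 4.9075
beam 5: φ=90°, α=15°
  d=(0.9659,0.2588)  start (2,3)  tX=0.2588 tY=2.0864  stride 1/|dx|=1.0353 1/|dy|=3.8637
    cross x-line → (3,3), t=0.2588
    cross x-line → (4,3), t=1.2941
    cross y-line → (4,4), t=2.0864
    cross x-line → (5,4), t=2.3294
    cross x-line → (6,4), t=3.3646
    cross x-line → (7,4), t=4.3999 (wall)
  → r_5 = 4.3999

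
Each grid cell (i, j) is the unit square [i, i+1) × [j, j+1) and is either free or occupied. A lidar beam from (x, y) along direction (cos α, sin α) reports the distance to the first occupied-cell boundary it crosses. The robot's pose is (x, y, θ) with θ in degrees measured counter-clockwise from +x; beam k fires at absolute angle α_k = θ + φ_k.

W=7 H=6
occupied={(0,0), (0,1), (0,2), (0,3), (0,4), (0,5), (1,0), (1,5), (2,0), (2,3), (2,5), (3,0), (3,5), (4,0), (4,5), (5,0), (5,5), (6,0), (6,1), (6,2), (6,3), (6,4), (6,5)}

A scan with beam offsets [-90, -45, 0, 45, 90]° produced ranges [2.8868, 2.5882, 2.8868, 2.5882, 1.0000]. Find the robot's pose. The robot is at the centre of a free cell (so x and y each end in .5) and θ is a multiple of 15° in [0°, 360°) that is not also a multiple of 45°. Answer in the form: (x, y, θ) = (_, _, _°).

Enumerate (i+0.5, j+0.5, θ) over the 19 free cells and 16 admissible headings. For each, cast all 5 beams and compare to the given ranges.
  (1.5, 2.5, 150°): beam 1 = 1.0000 ≠ 2.8868 ✗
  (3.5, 1.5, 240°): beam 2 = 1.9319 ≠ 2.5882 ✗
  (3.5, 4.5, 105°): beam 1 = 1.9319 ≠ 2.8868 ✗
  (1.5, 1.5, 285°): beam 1 = 0.5176 ≠ 2.8868 ✗
  …
  (3.5, 2.5, 60°): r_1=2.8868, r_2=2.5882, r_3=2.8868, r_4=2.5882, r_5=1.0000 — all match ✓
No second candidate reproduces the full scan.

(x, y, θ) = (3.5, 2.5, 60°)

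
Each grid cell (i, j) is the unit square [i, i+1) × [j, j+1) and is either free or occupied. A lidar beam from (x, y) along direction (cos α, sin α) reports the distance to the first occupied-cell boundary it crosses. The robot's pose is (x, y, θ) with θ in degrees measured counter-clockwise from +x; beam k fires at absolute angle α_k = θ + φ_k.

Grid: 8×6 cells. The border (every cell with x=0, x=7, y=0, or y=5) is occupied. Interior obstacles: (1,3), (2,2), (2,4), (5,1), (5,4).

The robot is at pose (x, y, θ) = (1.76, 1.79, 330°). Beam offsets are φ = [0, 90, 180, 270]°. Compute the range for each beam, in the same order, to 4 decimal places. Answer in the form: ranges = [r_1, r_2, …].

ranges = [1.5800, 0.4800, 0.8776, 0.9122]

beam 1: φ=0°, α=330°
  cosα=0.8660 sinα=-0.5000 | (1,1) | tMaxX 0.2771 tMaxY 1.5800 | tΔX 1.1547 tΔY 2.0000
    t=0.2771 [x] (2,1)
    t=1.4318 [x] (3,1)
    t=1.5800 [y] (3,0) — stop
  → r_1 = 1.5800
beam 2: φ=90°, α=60°
  cosα=0.5000 sinα=0.8660 | (1,1) | tMaxX 0.4800 tMaxY 0.2425 | tΔX 2.0000 tΔY 1.1547
    t=0.2425 [y] (1,2)
    t=0.4800 [x] (2,2) — stop
  → r_2 = 0.4800
beam 3: φ=180°, α=150°
  cosα=-0.8660 sinα=0.5000 | (1,1) | tMaxX 0.8776 tMaxY 0.4200 | tΔX 1.1547 tΔY 2.0000
    t=0.4200 [y] (1,2)
    t=0.8776 [x] (0,2) — stop
  → r_3 = 0.8776
beam 4: φ=270°, α=240°
  cosα=-0.5000 sinα=-0.8660 | (1,1) | tMaxX 1.5200 tMaxY 0.9122 | tΔX 2.0000 tΔY 1.1547
    t=0.9122 [y] (1,0) — stop
  → r_4 = 0.9122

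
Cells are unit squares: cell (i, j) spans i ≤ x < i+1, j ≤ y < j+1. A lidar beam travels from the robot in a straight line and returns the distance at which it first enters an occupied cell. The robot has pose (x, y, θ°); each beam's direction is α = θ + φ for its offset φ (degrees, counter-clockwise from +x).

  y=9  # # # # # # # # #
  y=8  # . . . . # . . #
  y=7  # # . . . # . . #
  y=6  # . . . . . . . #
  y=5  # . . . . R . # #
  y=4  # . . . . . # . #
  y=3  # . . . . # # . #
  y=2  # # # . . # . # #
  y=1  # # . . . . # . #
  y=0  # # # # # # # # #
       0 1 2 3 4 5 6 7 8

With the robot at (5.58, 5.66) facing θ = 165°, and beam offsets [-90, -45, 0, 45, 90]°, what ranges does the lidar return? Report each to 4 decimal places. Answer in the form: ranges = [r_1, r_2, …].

ranges = [1.3873, 3.8567, 4.7416, 5.2885, 1.7186]

beam 1: φ=-90°, α=75°
  direction (0.2588, 0.9659); cell (5,5); t to first gridline: x 1.6228, y 0.3520 (then +3.8637 / +1.0353)
    (5,6) via y @ 0.3520
    (5,7) via y @ 1.3873  # hit
  → r_1 = 1.3873
beam 2: φ=-45°, α=120°
  direction (-0.5000, 0.8660); cell (5,5); t to first gridline: x 1.1600, y 0.3926 (then +2.0000 / +1.1547)
    (5,6) via y @ 0.3926
    (4,6) via x @ 1.1600
    (4,7) via y @ 1.5473
    (4,8) via y @ 2.7020
    (3,8) via x @ 3.1600
    (3,9) via y @ 3.8567  # hit
  → r_2 = 3.8567
beam 3: φ=0°, α=165°
  direction (-0.9659, 0.2588); cell (5,5); t to first gridline: x 0.6005, y 1.3137 (then +1.0353 / +3.8637)
    (4,5) via x @ 0.6005
    (4,6) via y @ 1.3137
    (3,6) via x @ 1.6357
    (2,6) via x @ 2.6710
    (1,6) via x @ 3.7063
    (0,6) via x @ 4.7416  # hit
  → r_3 = 4.7416
beam 4: φ=45°, α=210°
  direction (-0.8660, -0.5000); cell (5,5); t to first gridline: x 0.6697, y 1.3200 (then +1.1547 / +2.0000)
    (4,5) via x @ 0.6697
    (4,4) via y @ 1.3200
    (3,4) via x @ 1.8244
    (2,4) via x @ 2.9791
    (2,3) via y @ 3.3200
    (1,3) via x @ 4.1338
    (0,3) via x @ 5.2885  # hit
  → r_4 = 5.2885
beam 5: φ=90°, α=255°
  direction (-0.2588, -0.9659); cell (5,5); t to first gridline: x 2.2409, y 0.6833 (then +3.8637 / +1.0353)
    (5,4) via y @ 0.6833
    (5,3) via y @ 1.7186  # hit
  → r_5 = 1.7186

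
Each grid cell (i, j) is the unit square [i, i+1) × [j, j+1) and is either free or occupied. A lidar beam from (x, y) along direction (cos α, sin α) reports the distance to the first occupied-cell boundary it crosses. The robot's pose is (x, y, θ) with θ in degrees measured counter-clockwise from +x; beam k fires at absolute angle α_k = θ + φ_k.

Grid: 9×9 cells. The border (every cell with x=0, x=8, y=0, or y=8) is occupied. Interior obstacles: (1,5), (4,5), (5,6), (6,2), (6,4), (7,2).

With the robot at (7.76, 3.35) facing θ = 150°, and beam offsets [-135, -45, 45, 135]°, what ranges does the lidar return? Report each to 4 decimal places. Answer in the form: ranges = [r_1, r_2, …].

ranges = [0.2485, 4.8140, 1.3523, 0.3623]

beam 1: φ=-135°, α=15°
  d=(0.9659,0.2588)  start (7,3)  tX=0.2485 tY=2.5114  stride 1/|dx|=1.0353 1/|dy|=3.8637
    cross x-line → (8,3), t=0.2485 (wall)
  → r_1 = 0.2485
beam 2: φ=-45°, α=105°
  d=(-0.2588,0.9659)  start (7,3)  tX=2.9364 tY=0.6729  stride 1/|dx|=3.8637 1/|dy|=1.0353
    cross y-line → (7,4), t=0.6729
    cross y-line → (7,5), t=1.7082
    cross y-line → (7,6), t=2.7435
    cross x-line → (6,6), t=2.9364
    cross y-line → (6,7), t=3.7788
    cross y-line → (6,8), t=4.8140 (wall)
  → r_2 = 4.8140
beam 3: φ=45°, α=195°
  d=(-0.9659,-0.2588)  start (7,3)  tX=0.7868 tY=1.3523  stride 1/|dx|=1.0353 1/|dy|=3.8637
    cross x-line → (6,3), t=0.7868
    cross y-line → (6,2), t=1.3523 (wall)
  → r_3 = 1.3523
beam 4: φ=135°, α=285°
  d=(0.2588,-0.9659)  start (7,3)  tX=0.9273 tY=0.3623  stride 1/|dx|=3.8637 1/|dy|=1.0353
    cross y-line → (7,2), t=0.3623 (wall)
  → r_4 = 0.3623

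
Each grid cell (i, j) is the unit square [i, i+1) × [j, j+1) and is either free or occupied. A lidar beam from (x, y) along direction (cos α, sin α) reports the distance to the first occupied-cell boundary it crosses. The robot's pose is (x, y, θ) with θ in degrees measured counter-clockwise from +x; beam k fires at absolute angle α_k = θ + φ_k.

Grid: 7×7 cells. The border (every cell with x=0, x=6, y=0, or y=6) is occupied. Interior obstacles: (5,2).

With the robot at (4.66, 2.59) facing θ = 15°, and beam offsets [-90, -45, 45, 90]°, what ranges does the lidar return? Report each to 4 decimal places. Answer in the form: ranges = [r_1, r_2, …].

beam 1: φ=-90°, α=285°
  d=(0.2588,-0.9659)  start (4,2)  tX=1.3137 tY=0.6108  stride 1/|dx|=3.8637 1/|dy|=1.0353
    cross y-line → (4,1), t=0.6108
    cross x-line → (5,1), t=1.3137
    cross y-line → (5,0), t=1.6461 (wall)
  → r_1 = 1.6461
beam 2: φ=-45°, α=330°
  d=(0.8660,-0.5000)  start (4,2)  tX=0.3926 tY=1.1800  stride 1/|dx|=1.1547 1/|dy|=2.0000
    cross x-line → (5,2), t=0.3926 (wall)
  → r_2 = 0.3926
beam 3: φ=45°, α=60°
  d=(0.5000,0.8660)  start (4,2)  tX=0.6800 tY=0.4734  stride 1/|dx|=2.0000 1/|dy|=1.1547
    cross y-line → (4,3), t=0.4734
    cross x-line → (5,3), t=0.6800
    cross y-line → (5,4), t=1.6281
    cross x-line → (6,4), t=2.6800 (wall)
  → r_3 = 2.6800
beam 4: φ=90°, α=105°
  d=(-0.2588,0.9659)  start (4,2)  tX=2.5500 tY=0.4245  stride 1/|dx|=3.8637 1/|dy|=1.0353
    cross y-line → (4,3), t=0.4245
    cross y-line → (4,4), t=1.4597
    cross y-line → (4,5), t=2.4950
    cross x-line → (3,5), t=2.5500
    cross y-line → (3,6), t=3.5303 (wall)
  → r_4 = 3.5303

ranges = [1.6461, 0.3926, 2.6800, 3.5303]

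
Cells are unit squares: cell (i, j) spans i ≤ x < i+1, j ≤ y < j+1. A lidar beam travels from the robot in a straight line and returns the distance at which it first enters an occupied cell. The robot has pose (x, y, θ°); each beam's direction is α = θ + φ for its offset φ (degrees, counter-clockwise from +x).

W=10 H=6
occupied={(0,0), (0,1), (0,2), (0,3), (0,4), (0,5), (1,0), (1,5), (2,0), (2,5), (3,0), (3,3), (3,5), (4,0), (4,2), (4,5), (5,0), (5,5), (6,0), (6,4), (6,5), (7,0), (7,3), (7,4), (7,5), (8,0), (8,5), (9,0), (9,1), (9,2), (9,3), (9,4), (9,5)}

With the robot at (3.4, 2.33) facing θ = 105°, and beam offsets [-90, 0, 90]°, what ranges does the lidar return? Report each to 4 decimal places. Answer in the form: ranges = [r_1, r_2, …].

beam 1: φ=-90°, α=15°
  cosα=0.9659 sinα=0.2588 | (3,2) | tMaxX 0.6212 tMaxY 2.5887 | tΔX 1.0353 tΔY 3.8637
    t=0.6212 [x] (4,2) — stop
  → r_1 = 0.6212
beam 2: φ=0°, α=105°
  cosα=-0.2588 sinα=0.9659 | (3,2) | tMaxX 1.5455 tMaxY 0.6936 | tΔX 3.8637 tΔY 1.0353
    t=0.6936 [y] (3,3) — stop
  → r_2 = 0.6936
beam 3: φ=90°, α=195°
  cosα=-0.9659 sinα=-0.2588 | (3,2) | tMaxX 0.4141 tMaxY 1.2750 | tΔX 1.0353 tΔY 3.8637
    t=0.4141 [x] (2,2)
    t=1.2750 [y] (2,1)
    t=1.4494 [x] (1,1)
    t=2.4847 [x] (0,1) — stop
  → r_3 = 2.4847

ranges = [0.6212, 0.6936, 2.4847]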